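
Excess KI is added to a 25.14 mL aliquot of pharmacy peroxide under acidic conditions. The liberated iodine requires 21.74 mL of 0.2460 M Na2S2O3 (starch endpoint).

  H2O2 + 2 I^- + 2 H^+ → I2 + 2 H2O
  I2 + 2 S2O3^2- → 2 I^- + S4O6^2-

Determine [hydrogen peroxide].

n(S2O3^2-) = 0.02174 × 0.2460 = 5.348 × 10^-3 mol
n(I2) = n(S2O3^2-)/2 = 2.674 × 10^-3 mol
n(H2O2) in the aliquot = 2.674 × 10^-3 mol (1:1 ratio)
[H2O2] = 2.674 × 10^-3 / 0.02514 = 0.1064 mol/L

0.1064 M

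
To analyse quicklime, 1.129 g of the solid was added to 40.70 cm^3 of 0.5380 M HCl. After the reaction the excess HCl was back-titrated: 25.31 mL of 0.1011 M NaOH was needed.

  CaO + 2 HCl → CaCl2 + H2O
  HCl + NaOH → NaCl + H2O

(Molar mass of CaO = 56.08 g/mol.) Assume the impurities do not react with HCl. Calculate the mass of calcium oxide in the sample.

0.5422 g

n(HCl) added = 0.04070 × 0.5380 = 0.02190 mol
n(NaOH) used in back-titration = 0.02531 × 0.1011 = 2.559 × 10^-3 mol
n(HCl) left over = 2.559 × 10^-3 mol (1:1 ratio)
n(HCl) consumed by analyte = 0.02190 − 2.559 × 10^-3 = 0.01934 mol
From the 1:2 ratio, n(CaO) = 1/2 × 0.01934 = 9.669 × 10^-3 mol
mass of CaO = 9.669 × 10^-3 × 56.08 = 0.5422 g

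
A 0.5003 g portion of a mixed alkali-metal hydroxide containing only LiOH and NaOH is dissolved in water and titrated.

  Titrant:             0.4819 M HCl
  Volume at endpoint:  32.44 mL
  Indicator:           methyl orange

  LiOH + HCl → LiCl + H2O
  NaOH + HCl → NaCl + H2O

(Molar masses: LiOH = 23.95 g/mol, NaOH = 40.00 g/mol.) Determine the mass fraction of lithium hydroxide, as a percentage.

n(HCl) = 0.03244 × 0.4819 = 0.01563 mol
Let x = n(LiOH), y = n(NaOH).
Titrant: 1x + 1y = 0.01563;  mass: 23.95x + 40.00y = 0.5003
Solving, x = 7.789 × 10^-3 mol, y = 7.844 × 10^-3 mol
mass of LiOH = 7.789 × 10^-3 × 23.95 = 0.1865 g
% LiOH = 0.1865 / 0.5003 × 100 = 37.29 %

37.29 %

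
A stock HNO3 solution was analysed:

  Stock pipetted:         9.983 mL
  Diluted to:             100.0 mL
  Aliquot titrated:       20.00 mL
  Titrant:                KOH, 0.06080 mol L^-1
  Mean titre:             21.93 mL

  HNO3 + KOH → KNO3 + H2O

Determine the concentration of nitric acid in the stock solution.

0.6678 mol/L

n(KOH) = 0.02193 × 0.06080 = 1.333 × 10^-3 mol
n(HNO3) in the aliquot = 1.333 × 10^-3 mol (1:1 ratio)
[HNO3]_dilute = 1.333 × 10^-3 / 0.02000 = 0.06667 mol/L
Dilution factor = 100.0 / 9.983 = 10.02
[HNO3]_stock = 0.06667 × 10.02 = 0.6678 mol/L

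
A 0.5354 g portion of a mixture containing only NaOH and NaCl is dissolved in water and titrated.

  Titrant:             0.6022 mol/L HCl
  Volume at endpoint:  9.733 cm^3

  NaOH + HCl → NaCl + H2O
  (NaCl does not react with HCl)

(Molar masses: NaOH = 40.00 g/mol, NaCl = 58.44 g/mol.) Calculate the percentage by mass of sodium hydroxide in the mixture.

43.79 %

n(HCl) = 0.009733 × 0.6022 = 5.861 × 10^-3 mol
Let x = n(NaOH), y = n(NaCl).
Titrant: 1x = 5.861 × 10^-3;  mass: 40.00x + 58.44y = 0.5354
Solving, x = 5.861 × 10^-3 mol, y = 5.150 × 10^-3 mol
mass of NaOH = 5.861 × 10^-3 × 40.00 = 0.2344 g
% NaOH = 0.2344 / 0.5354 × 100 = 43.79 %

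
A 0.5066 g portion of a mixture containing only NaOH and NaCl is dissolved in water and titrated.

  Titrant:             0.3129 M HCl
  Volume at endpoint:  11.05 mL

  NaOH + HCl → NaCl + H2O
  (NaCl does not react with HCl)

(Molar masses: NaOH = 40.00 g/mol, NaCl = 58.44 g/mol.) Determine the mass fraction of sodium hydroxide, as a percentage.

27.30 %

n(HCl) = 0.01105 × 0.3129 = 3.458 × 10^-3 mol
Let x = n(NaOH), y = n(NaCl).
Titrant: 1x = 3.458 × 10^-3;  mass: 40.00x + 58.44y = 0.5066
Solving, x = 3.458 × 10^-3 mol, y = 6.302 × 10^-3 mol
mass of NaOH = 3.458 × 10^-3 × 40.00 = 0.1383 g
% NaOH = 0.1383 / 0.5066 × 100 = 27.30 %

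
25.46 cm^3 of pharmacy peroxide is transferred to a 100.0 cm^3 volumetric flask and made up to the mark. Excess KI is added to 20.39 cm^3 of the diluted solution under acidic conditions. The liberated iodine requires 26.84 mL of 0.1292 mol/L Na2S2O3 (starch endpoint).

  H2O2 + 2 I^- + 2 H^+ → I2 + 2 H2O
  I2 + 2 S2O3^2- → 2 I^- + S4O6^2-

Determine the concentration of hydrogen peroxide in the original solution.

0.3340 mol/L

n(S2O3^2-) = 0.02684 × 0.1292 = 3.468 × 10^-3 mol
n(I2) = n(S2O3^2-)/2 = 1.734 × 10^-3 mol
n(H2O2) in the aliquot = 1.734 × 10^-3 mol (1:1 ratio)
[H2O2]_dilute = 1.734 × 10^-3 / 0.02039 = 0.08504 mol/L
[H2O2]_original = 0.08504 × 100.0/25.46 = 0.3340 mol/L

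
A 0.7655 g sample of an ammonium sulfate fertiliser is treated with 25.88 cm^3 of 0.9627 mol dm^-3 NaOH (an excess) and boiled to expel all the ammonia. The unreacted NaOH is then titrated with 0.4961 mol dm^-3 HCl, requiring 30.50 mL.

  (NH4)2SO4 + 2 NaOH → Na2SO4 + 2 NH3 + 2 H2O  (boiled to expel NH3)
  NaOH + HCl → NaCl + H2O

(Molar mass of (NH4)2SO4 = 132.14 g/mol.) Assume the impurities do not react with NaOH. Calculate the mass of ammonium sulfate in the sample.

0.6464 g

n(NaOH) added = 0.02588 × 0.9627 = 0.02491 mol
n(HCl) used in back-titration = 0.03050 × 0.4961 = 0.01513 mol
n(NaOH) left over = 0.01513 mol (1:1 ratio)
n(NaOH) consumed by analyte = 0.02491 − 0.01513 = 9.784 × 10^-3 mol
From the 1:2 ratio, n((NH4)2SO4) = 1/2 × 9.784 × 10^-3 = 4.892 × 10^-3 mol
mass of (NH4)2SO4 = 4.892 × 10^-3 × 132.14 = 0.6464 g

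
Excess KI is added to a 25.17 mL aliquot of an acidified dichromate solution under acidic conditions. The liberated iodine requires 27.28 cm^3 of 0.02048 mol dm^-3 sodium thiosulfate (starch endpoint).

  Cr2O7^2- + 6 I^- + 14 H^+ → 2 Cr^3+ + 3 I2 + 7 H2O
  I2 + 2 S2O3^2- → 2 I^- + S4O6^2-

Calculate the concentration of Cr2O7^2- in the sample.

n(S2O3^2-) = 0.02728 × 0.02048 = 5.587 × 10^-4 mol
n(I2) = n(S2O3^2-)/2 = 2.793 × 10^-4 mol
From the 1:3 ratio, n(Cr2O7^2-) in the aliquot = 1/3 × 2.793 × 10^-4 = 9.312 × 10^-5 mol
[Cr2O7^2-] = 9.312 × 10^-5 / 0.02517 = 0.003699 mol/L

0.003699 mol/L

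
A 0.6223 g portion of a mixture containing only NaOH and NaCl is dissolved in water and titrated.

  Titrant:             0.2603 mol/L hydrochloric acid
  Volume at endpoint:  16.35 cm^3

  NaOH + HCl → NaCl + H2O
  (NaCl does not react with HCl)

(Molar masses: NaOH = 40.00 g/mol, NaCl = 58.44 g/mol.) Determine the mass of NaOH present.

0.1702 g

n(HCl) = 0.01635 × 0.2603 = 4.256 × 10^-3 mol
Let x = n(NaOH), y = n(NaCl).
Titrant: 1x = 4.256 × 10^-3;  mass: 40.00x + 58.44y = 0.6223
Solving, x = 4.256 × 10^-3 mol, y = 7.736 × 10^-3 mol
mass of NaOH = 4.256 × 10^-3 × 40.00 = 0.1702 g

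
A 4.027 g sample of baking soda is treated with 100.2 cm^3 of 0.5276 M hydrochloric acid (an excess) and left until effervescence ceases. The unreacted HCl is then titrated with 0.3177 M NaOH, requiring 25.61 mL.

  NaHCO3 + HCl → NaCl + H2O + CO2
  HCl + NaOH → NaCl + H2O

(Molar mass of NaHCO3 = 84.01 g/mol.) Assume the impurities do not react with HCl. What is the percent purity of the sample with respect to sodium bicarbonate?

n(HCl) added = 0.1002 × 0.5276 = 0.05287 mol
n(NaOH) used in back-titration = 0.02561 × 0.3177 = 8.136 × 10^-3 mol
n(HCl) left over = 8.136 × 10^-3 mol (1:1 ratio)
n(HCl) consumed by analyte = 0.05287 − 8.136 × 10^-3 = 0.04473 mol
n(NaHCO3) = 0.04473 mol (1:1 ratio)
mass of NaHCO3 = 0.04473 × 84.01 = 3.758 g
% NaHCO3 = 3.758 / 4.027 × 100 = 93.31 %

93.31 %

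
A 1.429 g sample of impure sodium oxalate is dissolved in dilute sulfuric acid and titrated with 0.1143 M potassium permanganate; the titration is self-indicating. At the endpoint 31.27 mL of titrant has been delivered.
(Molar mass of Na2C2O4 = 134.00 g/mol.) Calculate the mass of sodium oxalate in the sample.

1.197 g

2 MnO4^- + 5 C2O4^2- + 16 H^+ → 2 Mn^2+ + 10 CO2 + 8 H2O
n(KMnO4) = 0.03127 L × 0.1143 mol/L = 3.574 × 10^-3 mol
From the 5:2 ratio, n(Na2C2O4) = 5/2 × 3.574 × 10^-3 = 8.935 × 10^-3 mol
mass of Na2C2O4 = 8.935 × 10^-3 × 134.00 g/mol = 1.197 g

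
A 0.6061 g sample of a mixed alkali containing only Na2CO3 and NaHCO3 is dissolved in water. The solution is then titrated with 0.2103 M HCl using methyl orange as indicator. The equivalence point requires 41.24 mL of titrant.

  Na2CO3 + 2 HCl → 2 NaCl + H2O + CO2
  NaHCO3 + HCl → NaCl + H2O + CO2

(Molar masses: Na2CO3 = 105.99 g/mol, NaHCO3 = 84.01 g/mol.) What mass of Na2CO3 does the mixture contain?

0.2093 g

n(HCl) = 0.04124 × 0.2103 = 8.673 × 10^-3 mol
Let x = n(Na2CO3), y = n(NaHCO3).
Titrant: 2x + 1y = 8.673 × 10^-3;  mass: 105.99x + 84.01y = 0.6061
Solving, x = 1.975 × 10^-3 mol, y = 4.723 × 10^-3 mol
mass of Na2CO3 = 1.975 × 10^-3 × 105.99 = 0.2093 g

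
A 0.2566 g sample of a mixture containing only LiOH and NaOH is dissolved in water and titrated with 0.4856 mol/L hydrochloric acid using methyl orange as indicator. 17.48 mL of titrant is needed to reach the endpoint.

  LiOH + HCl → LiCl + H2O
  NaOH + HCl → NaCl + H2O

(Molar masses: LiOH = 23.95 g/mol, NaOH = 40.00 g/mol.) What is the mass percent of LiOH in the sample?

48.23 %

n(HCl) = 0.01748 × 0.4856 = 8.488 × 10^-3 mol
Let x = n(LiOH), y = n(NaOH).
Titrant: 1x + 1y = 8.488 × 10^-3;  mass: 23.95x + 40.00y = 0.2566
Solving, x = 5.167 × 10^-3 mol, y = 3.321 × 10^-3 mol
mass of LiOH = 5.167 × 10^-3 × 23.95 = 0.1238 g
% LiOH = 0.1238 / 0.2566 × 100 = 48.23 %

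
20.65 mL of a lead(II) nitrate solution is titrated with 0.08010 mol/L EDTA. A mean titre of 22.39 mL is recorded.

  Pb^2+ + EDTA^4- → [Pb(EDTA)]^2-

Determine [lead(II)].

n(EDTA) = 0.02239 L × 0.08010 mol/L = 1.793 × 10^-3 mol
n(Pb2+) = 1.793 × 10^-3 mol (1:1 mole ratio)
[Pb2+] = 1.793 × 10^-3 mol / 0.02065 L = 0.08685 mol/L

0.08685 mol/L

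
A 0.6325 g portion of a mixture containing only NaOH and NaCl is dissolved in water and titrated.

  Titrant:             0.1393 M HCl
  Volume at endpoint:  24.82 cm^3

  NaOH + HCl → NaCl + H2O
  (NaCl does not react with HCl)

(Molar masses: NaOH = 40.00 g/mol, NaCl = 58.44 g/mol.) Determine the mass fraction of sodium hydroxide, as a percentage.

21.87 %

n(HCl) = 0.02482 × 0.1393 = 3.457 × 10^-3 mol
Let x = n(NaOH), y = n(NaCl).
Titrant: 1x = 3.457 × 10^-3;  mass: 40.00x + 58.44y = 0.6325
Solving, x = 3.457 × 10^-3 mol, y = 8.457 × 10^-3 mol
mass of NaOH = 3.457 × 10^-3 × 40.00 = 0.1383 g
% NaOH = 0.1383 / 0.6325 × 100 = 21.87 %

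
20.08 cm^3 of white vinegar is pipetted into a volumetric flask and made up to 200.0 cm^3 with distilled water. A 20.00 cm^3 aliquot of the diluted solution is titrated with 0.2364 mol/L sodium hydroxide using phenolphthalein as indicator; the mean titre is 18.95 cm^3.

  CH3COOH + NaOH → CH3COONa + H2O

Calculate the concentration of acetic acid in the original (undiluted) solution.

n(NaOH) = 0.01895 × 0.2364 = 4.480 × 10^-3 mol
n(CH3COOH) in the aliquot = 4.480 × 10^-3 mol (1:1 ratio)
[CH3COOH]_dilute = 4.480 × 10^-3 / 0.02000 = 0.2240 mol/L
Dilution factor = 200.0 / 20.08 = 9.960
[CH3COOH]_stock = 0.2240 × 9.960 = 2.231 mol/L

2.231 mol/L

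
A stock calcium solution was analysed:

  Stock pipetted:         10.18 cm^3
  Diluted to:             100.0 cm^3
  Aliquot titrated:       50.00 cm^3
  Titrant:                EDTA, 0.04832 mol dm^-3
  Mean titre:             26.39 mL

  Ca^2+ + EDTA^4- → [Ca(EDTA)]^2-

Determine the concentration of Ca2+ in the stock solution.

n(EDTA) = 0.02639 × 0.04832 = 1.275 × 10^-3 mol
n(Ca2+) in the aliquot = 1.275 × 10^-3 mol (1:1 ratio)
[Ca2+]_dilute = 1.275 × 10^-3 / 0.05000 = 0.02550 mol/L
Dilution factor = 100.0 / 10.18 = 9.823
[Ca2+]_stock = 0.02550 × 9.823 = 0.2505 mol/L

0.2505 mol/L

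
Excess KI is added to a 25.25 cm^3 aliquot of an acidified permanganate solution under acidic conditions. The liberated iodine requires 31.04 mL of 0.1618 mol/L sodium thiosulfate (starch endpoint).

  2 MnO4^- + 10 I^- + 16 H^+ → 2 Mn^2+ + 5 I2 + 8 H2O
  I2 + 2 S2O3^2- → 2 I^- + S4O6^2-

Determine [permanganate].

0.03978 mol/L

n(S2O3^2-) = 0.03104 × 0.1618 = 5.022 × 10^-3 mol
n(I2) = n(S2O3^2-)/2 = 2.511 × 10^-3 mol
From the 2:5 ratio, n(MnO4^-) in the aliquot = 2/5 × 2.511 × 10^-3 = 1.004 × 10^-3 mol
[MnO4^-] = 1.004 × 10^-3 / 0.02525 = 0.03978 mol/L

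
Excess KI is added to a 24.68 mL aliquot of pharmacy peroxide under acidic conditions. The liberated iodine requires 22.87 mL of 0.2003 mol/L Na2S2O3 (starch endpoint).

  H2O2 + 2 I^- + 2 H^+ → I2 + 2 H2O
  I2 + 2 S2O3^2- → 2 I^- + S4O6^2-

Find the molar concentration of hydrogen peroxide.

n(S2O3^2-) = 0.02287 × 0.2003 = 4.581 × 10^-3 mol
n(I2) = n(S2O3^2-)/2 = 2.290 × 10^-3 mol
n(H2O2) in the aliquot = 2.290 × 10^-3 mol (1:1 ratio)
[H2O2] = 2.290 × 10^-3 / 0.02468 = 0.09281 mol/L

0.09281 mol/L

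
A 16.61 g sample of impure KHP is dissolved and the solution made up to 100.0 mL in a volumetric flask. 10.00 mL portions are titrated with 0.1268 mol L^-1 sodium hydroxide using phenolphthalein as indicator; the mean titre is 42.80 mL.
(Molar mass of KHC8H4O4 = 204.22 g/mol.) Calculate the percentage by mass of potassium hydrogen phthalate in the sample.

66.73 %

KHC8H4O4 + NaOH → KNaC8H4O4 + H2O
n(NaOH) per titration = 0.04280 × 0.1268 = 5.427 × 10^-3 mol
n(KHC8H4O4) in each aliquot = 5.427 × 10^-3 mol (1:1 ratio)
n(KHC8H4O4) in the whole flask = 5.427 × 10^-3 × 100.0/10.00 = 0.05427 mol
mass of KHC8H4O4 = 0.05427 × 204.22 = 11.08 g
% KHC8H4O4 = 11.08 / 16.61 × 100 = 66.73 %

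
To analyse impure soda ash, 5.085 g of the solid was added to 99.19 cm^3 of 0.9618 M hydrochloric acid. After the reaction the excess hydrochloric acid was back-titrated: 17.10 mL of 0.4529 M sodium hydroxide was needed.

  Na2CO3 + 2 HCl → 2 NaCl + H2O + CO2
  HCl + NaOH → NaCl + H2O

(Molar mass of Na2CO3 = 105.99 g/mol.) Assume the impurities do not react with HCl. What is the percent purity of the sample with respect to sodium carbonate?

n(HCl) added = 0.09919 × 0.9618 = 0.09540 mol
n(NaOH) used in back-titration = 0.01710 × 0.4529 = 7.745 × 10^-3 mol
n(HCl) left over = 7.745 × 10^-3 mol (1:1 ratio)
n(HCl) consumed by analyte = 0.09540 − 7.745 × 10^-3 = 0.08766 mol
From the 1:2 ratio, n(Na2CO3) = 1/2 × 0.08766 = 0.04383 mol
mass of Na2CO3 = 0.04383 × 105.99 = 4.645 g
% Na2CO3 = 4.645 / 5.085 × 100 = 91.35 %

91.35 %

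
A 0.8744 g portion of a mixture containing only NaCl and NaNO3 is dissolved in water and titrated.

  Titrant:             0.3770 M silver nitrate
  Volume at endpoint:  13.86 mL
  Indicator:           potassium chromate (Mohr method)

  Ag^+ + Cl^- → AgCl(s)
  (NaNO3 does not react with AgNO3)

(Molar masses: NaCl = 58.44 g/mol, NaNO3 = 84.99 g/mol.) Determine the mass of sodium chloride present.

n(AgNO3) = 0.01386 × 0.3770 = 5.225 × 10^-3 mol
Let x = n(NaCl), y = n(NaNO3).
Titrant: 1x = 5.225 × 10^-3;  mass: 58.44x + 84.99y = 0.8744
Solving, x = 5.225 × 10^-3 mol, y = 6.695 × 10^-3 mol
mass of NaCl = 5.225 × 10^-3 × 58.44 = 0.3054 g

0.3054 g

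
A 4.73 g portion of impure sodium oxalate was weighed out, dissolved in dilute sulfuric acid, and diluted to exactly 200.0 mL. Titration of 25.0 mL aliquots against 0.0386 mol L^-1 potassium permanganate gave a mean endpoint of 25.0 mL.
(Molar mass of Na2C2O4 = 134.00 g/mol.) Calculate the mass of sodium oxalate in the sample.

2.59 g

2 MnO4^- + 5 C2O4^2- + 16 H^+ → 2 Mn^2+ + 10 CO2 + 8 H2O
n(KMnO4) per titration = 0.0250 × 0.0386 = 9.65 × 10^-4 mol
From the 5:2 ratio, n(Na2C2O4) in each aliquot = 5/2 × 9.65 × 10^-4 = 2.41 × 10^-3 mol
n(Na2C2O4) in the whole flask = 2.41 × 10^-3 × 200.0/25.0 = 0.0193 mol
mass of Na2C2O4 = 0.0193 × 134.00 = 2.59 g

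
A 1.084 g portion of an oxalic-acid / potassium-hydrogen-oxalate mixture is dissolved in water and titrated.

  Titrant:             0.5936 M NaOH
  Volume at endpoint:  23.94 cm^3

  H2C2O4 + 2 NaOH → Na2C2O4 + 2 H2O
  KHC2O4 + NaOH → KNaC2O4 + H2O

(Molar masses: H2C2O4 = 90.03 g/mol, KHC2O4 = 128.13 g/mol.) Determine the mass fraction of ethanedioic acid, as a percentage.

36.81 %

n(NaOH) = 0.02394 × 0.5936 = 0.01421 mol
Let x = n(H2C2O4), y = n(KHC2O4).
Titrant: 2x + 1y = 0.01421;  mass: 90.03x + 128.13y = 1.084
Solving, x = 4.433 × 10^-3 mol, y = 5.346 × 10^-3 mol
mass of H2C2O4 = 4.433 × 10^-3 × 90.03 = 0.3991 g
% H2C2O4 = 0.3991 / 1.084 × 100 = 36.81 %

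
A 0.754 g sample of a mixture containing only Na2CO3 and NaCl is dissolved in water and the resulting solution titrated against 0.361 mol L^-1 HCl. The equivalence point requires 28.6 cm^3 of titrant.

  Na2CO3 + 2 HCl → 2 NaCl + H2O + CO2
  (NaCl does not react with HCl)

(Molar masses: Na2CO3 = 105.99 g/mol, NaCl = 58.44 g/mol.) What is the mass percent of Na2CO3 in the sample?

n(HCl) = 0.0286 × 0.361 = 0.0103 mol
Let x = n(Na2CO3), y = n(NaCl).
Titrant: 2x = 0.0103;  mass: 105.99x + 58.44y = 0.754
Solving, x = 5.16 × 10^-3 mol, y = 3.54 × 10^-3 mol
mass of Na2CO3 = 5.16 × 10^-3 × 105.99 = 0.547 g
% Na2CO3 = 0.547 / 0.754 × 100 = 72.6 %

72.6 %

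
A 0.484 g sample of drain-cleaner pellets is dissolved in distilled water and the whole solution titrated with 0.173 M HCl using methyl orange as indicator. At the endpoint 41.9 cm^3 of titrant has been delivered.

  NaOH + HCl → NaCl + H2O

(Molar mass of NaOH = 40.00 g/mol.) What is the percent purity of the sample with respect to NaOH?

n(HCl) = 0.0419 L × 0.173 mol/L = 7.25 × 10^-3 mol
n(NaOH) = 7.25 × 10^-3 mol (1:1 ratio)
mass of NaOH = 7.25 × 10^-3 × 40.00 g/mol = 0.290 g
% NaOH = 0.290 / 0.484 × 100 = 59.9 %

59.9 %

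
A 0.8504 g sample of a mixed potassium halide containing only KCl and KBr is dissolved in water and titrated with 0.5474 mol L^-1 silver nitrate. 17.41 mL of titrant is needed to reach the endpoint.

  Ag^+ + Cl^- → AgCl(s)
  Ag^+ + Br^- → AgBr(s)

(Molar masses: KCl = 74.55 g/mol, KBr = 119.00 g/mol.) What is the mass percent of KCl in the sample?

55.95 %

n(AgNO3) = 0.01741 × 0.5474 = 9.530 × 10^-3 mol
Let x = n(KCl), y = n(KBr).
Titrant: 1x + 1y = 9.530 × 10^-3;  mass: 74.55x + 119.00y = 0.8504
Solving, x = 6.382 × 10^-3 mol, y = 3.148 × 10^-3 mol
mass of KCl = 6.382 × 10^-3 × 74.55 = 0.4758 g
% KCl = 0.4758 / 0.8504 × 100 = 55.95 %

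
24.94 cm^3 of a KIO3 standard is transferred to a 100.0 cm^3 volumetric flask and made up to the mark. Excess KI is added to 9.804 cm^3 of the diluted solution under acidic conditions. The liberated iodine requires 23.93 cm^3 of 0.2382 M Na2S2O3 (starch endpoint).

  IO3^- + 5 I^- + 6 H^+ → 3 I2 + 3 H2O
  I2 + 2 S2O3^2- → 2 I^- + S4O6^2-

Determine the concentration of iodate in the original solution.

n(S2O3^2-) = 0.02393 × 0.2382 = 5.700 × 10^-3 mol
n(I2) = n(S2O3^2-)/2 = 2.850 × 10^-3 mol
From the 1:3 ratio, n(IO3^-) in the aliquot = 1/3 × 2.850 × 10^-3 = 9.500 × 10^-4 mol
[IO3^-]_dilute = 9.500 × 10^-4 / 0.009804 = 0.09690 mol/L
[IO3^-]_original = 0.09690 × 100.0/24.94 = 0.3885 mol/L

0.3885 M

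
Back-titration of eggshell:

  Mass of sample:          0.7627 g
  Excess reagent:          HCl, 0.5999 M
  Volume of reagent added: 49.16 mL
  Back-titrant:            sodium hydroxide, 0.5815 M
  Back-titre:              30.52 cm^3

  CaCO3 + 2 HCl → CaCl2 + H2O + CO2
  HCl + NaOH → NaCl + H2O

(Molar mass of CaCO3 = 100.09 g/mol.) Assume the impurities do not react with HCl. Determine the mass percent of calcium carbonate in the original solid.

77.06 %

n(HCl) added = 0.04916 × 0.5999 = 0.02949 mol
n(NaOH) used in back-titration = 0.03052 × 0.5815 = 0.01775 mol
n(HCl) left over = 0.01775 mol (1:1 ratio)
n(HCl) consumed by analyte = 0.02949 − 0.01775 = 0.01174 mol
From the 1:2 ratio, n(CaCO3) = 1/2 × 0.01174 = 5.872 × 10^-3 mol
mass of CaCO3 = 5.872 × 10^-3 × 100.09 = 0.5877 g
% CaCO3 = 0.5877 / 0.7627 × 100 = 77.06 %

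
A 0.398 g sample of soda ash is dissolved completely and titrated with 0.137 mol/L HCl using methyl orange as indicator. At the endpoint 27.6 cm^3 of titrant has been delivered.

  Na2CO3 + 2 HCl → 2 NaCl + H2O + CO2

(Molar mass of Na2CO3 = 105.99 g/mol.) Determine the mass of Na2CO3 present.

0.200 g

n(HCl) = 0.0276 L × 0.137 mol/L = 3.78 × 10^-3 mol
From the 1:2 ratio, n(Na2CO3) = 1/2 × 3.78 × 10^-3 = 1.89 × 10^-3 mol
mass of Na2CO3 = 1.89 × 10^-3 × 105.99 g/mol = 0.200 g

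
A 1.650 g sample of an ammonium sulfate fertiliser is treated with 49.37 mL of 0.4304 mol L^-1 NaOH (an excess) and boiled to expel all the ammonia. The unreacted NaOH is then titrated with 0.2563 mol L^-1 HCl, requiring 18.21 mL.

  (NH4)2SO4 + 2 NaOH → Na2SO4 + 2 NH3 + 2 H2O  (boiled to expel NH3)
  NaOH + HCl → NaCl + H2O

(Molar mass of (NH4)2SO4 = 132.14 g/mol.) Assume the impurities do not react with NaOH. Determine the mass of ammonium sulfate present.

1.096 g

n(NaOH) added = 0.04937 × 0.4304 = 0.02125 mol
n(HCl) used in back-titration = 0.01821 × 0.2563 = 4.667 × 10^-3 mol
n(NaOH) left over = 4.667 × 10^-3 mol (1:1 ratio)
n(NaOH) consumed by analyte = 0.02125 − 4.667 × 10^-3 = 0.01658 mol
From the 1:2 ratio, n((NH4)2SO4) = 1/2 × 0.01658 = 8.291 × 10^-3 mol
mass of (NH4)2SO4 = 8.291 × 10^-3 × 132.14 = 1.096 g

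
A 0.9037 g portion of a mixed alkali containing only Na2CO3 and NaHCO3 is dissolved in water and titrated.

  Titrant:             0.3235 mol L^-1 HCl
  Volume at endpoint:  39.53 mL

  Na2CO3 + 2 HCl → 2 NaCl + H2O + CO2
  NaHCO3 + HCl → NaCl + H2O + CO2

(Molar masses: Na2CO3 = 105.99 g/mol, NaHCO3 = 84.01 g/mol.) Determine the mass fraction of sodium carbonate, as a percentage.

n(HCl) = 0.03953 × 0.3235 = 0.01279 mol
Let x = n(Na2CO3), y = n(NaHCO3).
Titrant: 2x + 1y = 0.01279;  mass: 105.99x + 84.01y = 0.9037
Solving, x = 2.751 × 10^-3 mol, y = 7.287 × 10^-3 mol
mass of Na2CO3 = 2.751 × 10^-3 × 105.99 = 0.2915 g
% Na2CO3 = 0.2915 / 0.9037 × 100 = 32.26 %

32.26 %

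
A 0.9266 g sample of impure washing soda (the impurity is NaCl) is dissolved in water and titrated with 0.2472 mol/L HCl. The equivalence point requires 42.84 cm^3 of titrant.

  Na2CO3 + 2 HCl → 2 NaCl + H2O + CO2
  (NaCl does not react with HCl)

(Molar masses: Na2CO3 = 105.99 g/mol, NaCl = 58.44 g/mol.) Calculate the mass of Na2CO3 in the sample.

n(HCl) = 0.04284 × 0.2472 = 0.01059 mol
Let x = n(Na2CO3), y = n(NaCl).
Titrant: 2x = 0.01059;  mass: 105.99x + 58.44y = 0.9266
Solving, x = 5.295 × 10^-3 mol, y = 6.252 × 10^-3 mol
mass of Na2CO3 = 5.295 × 10^-3 × 105.99 = 0.5612 g

0.5612 g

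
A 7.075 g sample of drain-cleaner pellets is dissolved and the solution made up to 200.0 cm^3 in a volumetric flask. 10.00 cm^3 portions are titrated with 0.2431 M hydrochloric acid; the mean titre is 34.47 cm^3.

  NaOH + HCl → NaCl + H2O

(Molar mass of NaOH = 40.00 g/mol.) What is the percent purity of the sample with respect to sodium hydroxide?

94.75 %

n(HCl) per titration = 0.03447 × 0.2431 = 8.380 × 10^-3 mol
n(NaOH) in each aliquot = 8.380 × 10^-3 mol (1:1 ratio)
n(NaOH) in the whole flask = 8.380 × 10^-3 × 200.0/10.00 = 0.1676 mol
mass of NaOH = 0.1676 × 40.00 = 6.704 g
% NaOH = 6.704 / 7.075 × 100 = 94.75 %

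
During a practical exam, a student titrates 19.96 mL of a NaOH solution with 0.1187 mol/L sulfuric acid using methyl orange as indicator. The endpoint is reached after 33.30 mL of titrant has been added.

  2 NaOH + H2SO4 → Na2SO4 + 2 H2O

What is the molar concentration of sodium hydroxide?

0.3961 mol/L

n(H2SO4) = 0.03330 L × 0.1187 mol/L = 3.953 × 10^-3 mol
From the 2:1 mole ratio, n(NaOH) = 2/1 × 3.953 × 10^-3 = 7.905 × 10^-3 mol
[NaOH] = 7.905 × 10^-3 mol / 0.01996 L = 0.3961 mol/L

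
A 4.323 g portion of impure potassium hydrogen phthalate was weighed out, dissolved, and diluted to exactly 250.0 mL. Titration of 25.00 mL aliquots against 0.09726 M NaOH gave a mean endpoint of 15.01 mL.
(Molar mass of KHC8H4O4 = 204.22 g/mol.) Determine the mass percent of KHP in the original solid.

KHC8H4O4 + NaOH → KNaC8H4O4 + H2O
n(NaOH) per titration = 0.01501 × 0.09726 = 1.460 × 10^-3 mol
n(KHC8H4O4) in each aliquot = 1.460 × 10^-3 mol (1:1 ratio)
n(KHC8H4O4) in the whole flask = 1.460 × 10^-3 × 250.0/25.00 = 0.01460 mol
mass of KHC8H4O4 = 0.01460 × 204.22 = 2.981 g
% KHC8H4O4 = 2.981 / 4.323 × 100 = 68.96 %

68.96 %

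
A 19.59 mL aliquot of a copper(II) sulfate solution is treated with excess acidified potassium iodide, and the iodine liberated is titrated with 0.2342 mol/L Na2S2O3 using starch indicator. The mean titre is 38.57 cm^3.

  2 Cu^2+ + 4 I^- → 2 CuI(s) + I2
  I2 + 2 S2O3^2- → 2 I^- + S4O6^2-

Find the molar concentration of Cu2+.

n(S2O3^2-) = 0.03857 × 0.2342 = 9.033 × 10^-3 mol
n(I2) = n(S2O3^2-)/2 = 4.517 × 10^-3 mol
From the 2:1 ratio, n(Cu2+) in the aliquot = 2/1 × 4.517 × 10^-3 = 9.033 × 10^-3 mol
[Cu2+] = 9.033 × 10^-3 / 0.01959 = 0.4611 mol/L

0.4611 mol/L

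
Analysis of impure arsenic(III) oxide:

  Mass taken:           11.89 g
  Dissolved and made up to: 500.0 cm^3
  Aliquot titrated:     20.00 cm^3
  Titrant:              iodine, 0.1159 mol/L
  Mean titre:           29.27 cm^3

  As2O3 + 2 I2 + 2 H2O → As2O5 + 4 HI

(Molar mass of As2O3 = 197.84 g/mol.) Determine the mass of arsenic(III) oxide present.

8.389 g

n(I2) per titration = 0.02927 × 0.1159 = 3.392 × 10^-3 mol
From the 1:2 ratio, n(As2O3) in each aliquot = 1/2 × 3.392 × 10^-3 = 1.696 × 10^-3 mol
n(As2O3) in the whole flask = 1.696 × 10^-3 × 500.0/20.00 = 0.04240 mol
mass of As2O3 = 0.04240 × 197.84 = 8.389 g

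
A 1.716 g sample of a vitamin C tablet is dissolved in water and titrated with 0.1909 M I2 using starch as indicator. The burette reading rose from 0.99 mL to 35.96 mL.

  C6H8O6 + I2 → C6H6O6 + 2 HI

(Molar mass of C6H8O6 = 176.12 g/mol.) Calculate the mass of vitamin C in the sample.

n(I2) = 0.03497 L × 0.1909 mol/L = 6.676 × 10^-3 mol
n(C6H8O6) = 6.676 × 10^-3 mol (1:1 ratio)
mass of C6H8O6 = 6.676 × 10^-3 × 176.12 g/mol = 1.176 g

1.176 g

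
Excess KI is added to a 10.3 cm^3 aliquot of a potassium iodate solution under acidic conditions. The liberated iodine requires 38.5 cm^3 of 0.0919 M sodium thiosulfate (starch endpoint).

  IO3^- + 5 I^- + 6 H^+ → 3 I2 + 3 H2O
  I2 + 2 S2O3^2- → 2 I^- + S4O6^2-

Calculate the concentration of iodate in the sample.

n(S2O3^2-) = 0.0385 × 0.0919 = 3.54 × 10^-3 mol
n(I2) = n(S2O3^2-)/2 = 1.77 × 10^-3 mol
From the 1:3 ratio, n(IO3^-) in the aliquot = 1/3 × 1.77 × 10^-3 = 5.90 × 10^-4 mol
[IO3^-] = 5.90 × 10^-4 / 0.0103 = 0.0573 mol/L

0.0573 M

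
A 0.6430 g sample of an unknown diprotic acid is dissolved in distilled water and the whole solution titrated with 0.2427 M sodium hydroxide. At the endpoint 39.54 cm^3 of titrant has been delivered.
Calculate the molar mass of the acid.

n(NaOH) = 0.03954 L × 0.2427 mol/L = 9.596 × 10^-3 mol
From the 1:2 ratio, n(H2A) = 1/2 × 9.596 × 10^-3 = 4.798 × 10^-3 mol
M = m / n = 0.6430 g / 4.798 × 10^-3 mol = 134.0 g/mol

134.0 g/mol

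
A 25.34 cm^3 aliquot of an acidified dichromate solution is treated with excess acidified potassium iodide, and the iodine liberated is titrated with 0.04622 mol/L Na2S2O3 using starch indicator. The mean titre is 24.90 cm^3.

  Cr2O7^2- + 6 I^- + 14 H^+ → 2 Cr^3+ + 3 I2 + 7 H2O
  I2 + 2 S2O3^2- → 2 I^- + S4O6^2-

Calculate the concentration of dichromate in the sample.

0.007570 mol/L

n(S2O3^2-) = 0.02490 × 0.04622 = 1.151 × 10^-3 mol
n(I2) = n(S2O3^2-)/2 = 5.754 × 10^-4 mol
From the 1:3 ratio, n(Cr2O7^2-) in the aliquot = 1/3 × 5.754 × 10^-4 = 1.918 × 10^-4 mol
[Cr2O7^2-] = 1.918 × 10^-4 / 0.02534 = 0.007570 mol/L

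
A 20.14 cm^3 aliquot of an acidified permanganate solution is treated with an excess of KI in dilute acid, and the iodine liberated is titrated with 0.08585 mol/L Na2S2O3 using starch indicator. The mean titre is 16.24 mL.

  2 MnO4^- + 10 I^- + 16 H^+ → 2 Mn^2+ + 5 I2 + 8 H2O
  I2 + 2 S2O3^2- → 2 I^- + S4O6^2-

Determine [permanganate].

0.01385 mol/L

n(S2O3^2-) = 0.01624 × 0.08585 = 1.394 × 10^-3 mol
n(I2) = n(S2O3^2-)/2 = 6.971 × 10^-4 mol
From the 2:5 ratio, n(MnO4^-) in the aliquot = 2/5 × 6.971 × 10^-4 = 2.788 × 10^-4 mol
[MnO4^-] = 2.788 × 10^-4 / 0.02014 = 0.01385 mol/L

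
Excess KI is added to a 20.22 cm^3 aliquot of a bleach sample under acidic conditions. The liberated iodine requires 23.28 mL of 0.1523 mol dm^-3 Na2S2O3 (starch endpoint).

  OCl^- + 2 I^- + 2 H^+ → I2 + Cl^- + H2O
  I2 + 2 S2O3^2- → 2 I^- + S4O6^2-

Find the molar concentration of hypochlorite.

n(S2O3^2-) = 0.02328 × 0.1523 = 3.546 × 10^-3 mol
n(I2) = n(S2O3^2-)/2 = 1.773 × 10^-3 mol
n(OCl^-) in the aliquot = 1.773 × 10^-3 mol (1:1 ratio)
[OCl^-] = 1.773 × 10^-3 / 0.02022 = 0.08767 mol/L

0.08767 mol/L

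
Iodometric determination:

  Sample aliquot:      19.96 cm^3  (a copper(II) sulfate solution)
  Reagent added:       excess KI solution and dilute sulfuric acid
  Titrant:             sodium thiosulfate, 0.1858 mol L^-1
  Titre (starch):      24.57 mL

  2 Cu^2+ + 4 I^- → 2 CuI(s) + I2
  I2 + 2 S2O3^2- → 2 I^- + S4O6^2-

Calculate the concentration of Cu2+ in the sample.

0.2287 mol/L

n(S2O3^2-) = 0.02457 × 0.1858 = 4.565 × 10^-3 mol
n(I2) = n(S2O3^2-)/2 = 2.283 × 10^-3 mol
From the 2:1 ratio, n(Cu2+) in the aliquot = 2/1 × 2.283 × 10^-3 = 4.565 × 10^-3 mol
[Cu2+] = 4.565 × 10^-3 / 0.01996 = 0.2287 mol/L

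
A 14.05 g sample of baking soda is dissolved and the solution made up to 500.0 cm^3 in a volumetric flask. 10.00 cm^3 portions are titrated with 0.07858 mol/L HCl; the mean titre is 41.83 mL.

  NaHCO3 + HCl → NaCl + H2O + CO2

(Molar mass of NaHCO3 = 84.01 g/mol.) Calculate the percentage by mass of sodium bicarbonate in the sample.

98.27 %

n(HCl) per titration = 0.04183 × 0.07858 = 3.287 × 10^-3 mol
n(NaHCO3) in each aliquot = 3.287 × 10^-3 mol (1:1 ratio)
n(NaHCO3) in the whole flask = 3.287 × 10^-3 × 500.0/10.00 = 0.1644 mol
mass of NaHCO3 = 0.1644 × 84.01 = 13.81 g
% NaHCO3 = 13.81 / 14.05 × 100 = 98.27 %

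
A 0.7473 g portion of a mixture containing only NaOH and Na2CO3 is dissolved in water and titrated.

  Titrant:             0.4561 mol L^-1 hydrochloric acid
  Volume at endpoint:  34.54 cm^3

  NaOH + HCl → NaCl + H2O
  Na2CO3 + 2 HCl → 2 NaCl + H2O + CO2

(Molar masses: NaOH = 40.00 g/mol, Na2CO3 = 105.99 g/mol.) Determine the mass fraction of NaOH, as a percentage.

36.07 %

n(HCl) = 0.03454 × 0.4561 = 0.01575 mol
Let x = n(NaOH), y = n(Na2CO3).
Titrant: 1x + 2y = 0.01575;  mass: 40.00x + 105.99y = 0.7473
Solving, x = 6.739 × 10^-3 mol, y = 4.508 × 10^-3 mol
mass of NaOH = 6.739 × 10^-3 × 40.00 = 0.2695 g
% NaOH = 0.2695 / 0.7473 × 100 = 36.07 %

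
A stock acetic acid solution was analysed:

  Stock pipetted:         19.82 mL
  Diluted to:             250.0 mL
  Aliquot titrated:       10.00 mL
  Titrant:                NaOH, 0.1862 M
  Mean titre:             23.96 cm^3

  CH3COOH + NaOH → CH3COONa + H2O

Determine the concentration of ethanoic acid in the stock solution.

n(NaOH) = 0.02396 × 0.1862 = 4.461 × 10^-3 mol
n(CH3COOH) in the aliquot = 4.461 × 10^-3 mol (1:1 ratio)
[CH3COOH]_dilute = 4.461 × 10^-3 / 0.01000 = 0.4461 mol/L
Dilution factor = 250.0 / 19.82 = 12.61
[CH3COOH]_stock = 0.4461 × 12.61 = 5.627 mol/L

5.627 M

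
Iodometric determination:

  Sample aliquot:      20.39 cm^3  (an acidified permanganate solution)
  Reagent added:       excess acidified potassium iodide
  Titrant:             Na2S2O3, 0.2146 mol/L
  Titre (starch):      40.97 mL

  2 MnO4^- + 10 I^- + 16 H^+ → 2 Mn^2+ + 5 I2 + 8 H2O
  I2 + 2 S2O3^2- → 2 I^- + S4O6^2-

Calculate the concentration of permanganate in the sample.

0.08624 mol/L

n(S2O3^2-) = 0.04097 × 0.2146 = 8.792 × 10^-3 mol
n(I2) = n(S2O3^2-)/2 = 4.396 × 10^-3 mol
From the 2:5 ratio, n(MnO4^-) in the aliquot = 2/5 × 4.396 × 10^-3 = 1.758 × 10^-3 mol
[MnO4^-] = 1.758 × 10^-3 / 0.02039 = 0.08624 mol/L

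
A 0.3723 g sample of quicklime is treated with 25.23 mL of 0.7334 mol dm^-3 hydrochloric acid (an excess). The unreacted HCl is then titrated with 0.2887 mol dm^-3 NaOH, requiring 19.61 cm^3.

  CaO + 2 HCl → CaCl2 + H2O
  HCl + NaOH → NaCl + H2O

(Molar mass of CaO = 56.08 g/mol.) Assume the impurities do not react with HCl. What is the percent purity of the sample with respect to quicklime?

n(HCl) added = 0.02523 × 0.7334 = 0.01850 mol
n(NaOH) used in back-titration = 0.01961 × 0.2887 = 5.661 × 10^-3 mol
n(HCl) left over = 5.661 × 10^-3 mol (1:1 ratio)
n(HCl) consumed by analyte = 0.01850 − 5.661 × 10^-3 = 0.01284 mol
From the 1:2 ratio, n(CaO) = 1/2 × 0.01284 = 6.421 × 10^-3 mol
mass of CaO = 6.421 × 10^-3 × 56.08 = 0.3601 g
% CaO = 0.3601 / 0.3723 × 100 = 96.72 %

96.72 %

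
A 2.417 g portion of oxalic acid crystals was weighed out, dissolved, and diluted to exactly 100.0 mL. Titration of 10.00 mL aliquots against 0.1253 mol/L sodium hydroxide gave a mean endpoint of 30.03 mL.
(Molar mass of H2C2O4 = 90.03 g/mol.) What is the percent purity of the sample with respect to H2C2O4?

H2C2O4 + 2 NaOH → Na2C2O4 + 2 H2O
n(NaOH) per titration = 0.03003 × 0.1253 = 3.763 × 10^-3 mol
From the 1:2 ratio, n(H2C2O4) in each aliquot = 1/2 × 3.763 × 10^-3 = 1.881 × 10^-3 mol
n(H2C2O4) in the whole flask = 1.881 × 10^-3 × 100.0/10.00 = 0.01881 mol
mass of H2C2O4 = 0.01881 × 90.03 = 1.694 g
% H2C2O4 = 1.694 / 2.417 × 100 = 70.08 %

70.08 %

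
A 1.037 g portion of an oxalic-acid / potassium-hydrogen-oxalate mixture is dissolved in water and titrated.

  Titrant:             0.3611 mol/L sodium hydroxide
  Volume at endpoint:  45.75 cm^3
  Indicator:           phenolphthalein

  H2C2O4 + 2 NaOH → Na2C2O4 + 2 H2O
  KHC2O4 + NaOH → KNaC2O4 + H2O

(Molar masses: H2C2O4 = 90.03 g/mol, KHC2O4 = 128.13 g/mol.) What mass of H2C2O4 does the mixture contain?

0.5848 g

n(NaOH) = 0.04575 × 0.3611 = 0.01652 mol
Let x = n(H2C2O4), y = n(KHC2O4).
Titrant: 2x + 1y = 0.01652;  mass: 90.03x + 128.13y = 1.037
Solving, x = 6.496 × 10^-3 mol, y = 3.529 × 10^-3 mol
mass of H2C2O4 = 6.496 × 10^-3 × 90.03 = 0.5848 g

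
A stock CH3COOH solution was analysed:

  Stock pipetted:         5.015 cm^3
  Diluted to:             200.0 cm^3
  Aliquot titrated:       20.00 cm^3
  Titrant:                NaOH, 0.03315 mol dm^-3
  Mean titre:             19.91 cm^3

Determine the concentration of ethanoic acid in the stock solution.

CH3COOH + NaOH → CH3COONa + H2O
n(NaOH) = 0.01991 × 0.03315 = 6.600 × 10^-4 mol
n(CH3COOH) in the aliquot = 6.600 × 10^-4 mol (1:1 ratio)
[CH3COOH]_dilute = 6.600 × 10^-4 / 0.02000 = 0.03300 mol/L
Dilution factor = 200.0 / 5.015 = 39.88
[CH3COOH]_stock = 0.03300 × 39.88 = 1.316 mol/L

1.316 mol/L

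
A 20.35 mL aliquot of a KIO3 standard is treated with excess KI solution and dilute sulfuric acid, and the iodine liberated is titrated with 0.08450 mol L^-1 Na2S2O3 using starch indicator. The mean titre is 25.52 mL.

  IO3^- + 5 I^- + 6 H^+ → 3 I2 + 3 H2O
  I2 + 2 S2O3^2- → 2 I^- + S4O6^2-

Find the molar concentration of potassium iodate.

n(S2O3^2-) = 0.02552 × 0.08450 = 2.156 × 10^-3 mol
n(I2) = n(S2O3^2-)/2 = 1.078 × 10^-3 mol
From the 1:3 ratio, n(IO3^-) in the aliquot = 1/3 × 1.078 × 10^-3 = 3.594 × 10^-4 mol
[IO3^-] = 3.594 × 10^-4 / 0.02035 = 0.01766 mol/L

0.01766 mol/L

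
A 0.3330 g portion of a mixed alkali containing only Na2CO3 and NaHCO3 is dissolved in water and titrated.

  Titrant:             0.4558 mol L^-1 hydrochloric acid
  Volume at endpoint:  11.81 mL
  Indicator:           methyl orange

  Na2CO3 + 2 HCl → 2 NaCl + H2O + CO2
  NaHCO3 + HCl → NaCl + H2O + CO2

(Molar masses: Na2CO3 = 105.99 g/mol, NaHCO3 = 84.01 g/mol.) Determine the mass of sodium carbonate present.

n(HCl) = 0.01181 × 0.4558 = 5.383 × 10^-3 mol
Let x = n(Na2CO3), y = n(NaHCO3).
Titrant: 2x + 1y = 5.383 × 10^-3;  mass: 105.99x + 84.01y = 0.3330
Solving, x = 1.922 × 10^-3 mol, y = 1.539 × 10^-3 mol
mass of Na2CO3 = 1.922 × 10^-3 × 105.99 = 0.2037 g

0.2037 g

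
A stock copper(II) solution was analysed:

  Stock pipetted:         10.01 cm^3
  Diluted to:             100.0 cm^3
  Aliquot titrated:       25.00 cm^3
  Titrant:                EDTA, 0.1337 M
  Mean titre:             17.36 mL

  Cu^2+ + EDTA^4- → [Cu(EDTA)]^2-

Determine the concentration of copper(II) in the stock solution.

n(EDTA) = 0.01736 × 0.1337 = 2.321 × 10^-3 mol
n(Cu2+) in the aliquot = 2.321 × 10^-3 mol (1:1 ratio)
[Cu2+]_dilute = 2.321 × 10^-3 / 0.02500 = 0.09284 mol/L
Dilution factor = 100.0 / 10.01 = 9.990
[Cu2+]_stock = 0.09284 × 9.990 = 0.9275 mol/L

0.9275 M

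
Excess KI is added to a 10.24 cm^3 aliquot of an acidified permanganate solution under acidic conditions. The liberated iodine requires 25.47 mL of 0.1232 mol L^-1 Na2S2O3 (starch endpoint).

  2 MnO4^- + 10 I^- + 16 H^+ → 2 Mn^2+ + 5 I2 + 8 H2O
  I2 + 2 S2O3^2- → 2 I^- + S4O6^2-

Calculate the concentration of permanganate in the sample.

0.06129 mol/L

n(S2O3^2-) = 0.02547 × 0.1232 = 3.138 × 10^-3 mol
n(I2) = n(S2O3^2-)/2 = 1.569 × 10^-3 mol
From the 2:5 ratio, n(MnO4^-) in the aliquot = 2/5 × 1.569 × 10^-3 = 6.276 × 10^-4 mol
[MnO4^-] = 6.276 × 10^-4 / 0.01024 = 0.06129 mol/L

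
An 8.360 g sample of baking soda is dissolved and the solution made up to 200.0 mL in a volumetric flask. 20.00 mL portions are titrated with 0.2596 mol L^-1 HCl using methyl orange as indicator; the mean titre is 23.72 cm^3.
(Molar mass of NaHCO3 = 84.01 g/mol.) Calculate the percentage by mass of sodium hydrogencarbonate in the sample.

NaHCO3 + HCl → NaCl + H2O + CO2
n(HCl) per titration = 0.02372 × 0.2596 = 6.158 × 10^-3 mol
n(NaHCO3) in each aliquot = 6.158 × 10^-3 mol (1:1 ratio)
n(NaHCO3) in the whole flask = 6.158 × 10^-3 × 200.0/20.00 = 0.06158 mol
mass of NaHCO3 = 0.06158 × 84.01 = 5.173 g
% NaHCO3 = 5.173 / 8.360 × 100 = 61.88 %

61.88 %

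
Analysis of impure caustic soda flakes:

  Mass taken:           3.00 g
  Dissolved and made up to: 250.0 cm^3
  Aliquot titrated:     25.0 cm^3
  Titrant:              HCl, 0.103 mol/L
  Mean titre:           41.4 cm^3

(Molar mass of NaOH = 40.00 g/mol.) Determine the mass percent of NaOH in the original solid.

NaOH + HCl → NaCl + H2O
n(HCl) per titration = 0.0414 × 0.103 = 4.26 × 10^-3 mol
n(NaOH) in each aliquot = 4.26 × 10^-3 mol (1:1 ratio)
n(NaOH) in the whole flask = 4.26 × 10^-3 × 250.0/25.0 = 0.0426 mol
mass of NaOH = 0.0426 × 40.00 = 1.71 g
% NaOH = 1.71 / 3.00 × 100 = 56.9 %

56.9 %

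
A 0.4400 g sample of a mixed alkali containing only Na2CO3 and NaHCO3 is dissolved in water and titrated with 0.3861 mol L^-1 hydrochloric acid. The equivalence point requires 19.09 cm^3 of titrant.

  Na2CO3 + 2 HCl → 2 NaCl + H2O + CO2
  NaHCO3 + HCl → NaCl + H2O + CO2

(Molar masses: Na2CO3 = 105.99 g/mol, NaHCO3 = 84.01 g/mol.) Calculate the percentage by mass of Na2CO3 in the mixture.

69.59 %

n(HCl) = 0.01909 × 0.3861 = 7.371 × 10^-3 mol
Let x = n(Na2CO3), y = n(NaHCO3).
Titrant: 2x + 1y = 7.371 × 10^-3;  mass: 105.99x + 84.01y = 0.4400
Solving, x = 2.889 × 10^-3 mol, y = 1.593 × 10^-3 mol
mass of Na2CO3 = 2.889 × 10^-3 × 105.99 = 0.3062 g
% Na2CO3 = 0.3062 / 0.4400 × 100 = 69.59 %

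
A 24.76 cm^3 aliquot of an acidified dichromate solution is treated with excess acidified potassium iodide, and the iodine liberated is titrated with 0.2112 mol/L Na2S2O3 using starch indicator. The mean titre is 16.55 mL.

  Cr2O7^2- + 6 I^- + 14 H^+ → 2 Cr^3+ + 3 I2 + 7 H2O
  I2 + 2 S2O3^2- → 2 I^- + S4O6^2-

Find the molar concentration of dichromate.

n(S2O3^2-) = 0.01655 × 0.2112 = 3.495 × 10^-3 mol
n(I2) = n(S2O3^2-)/2 = 1.748 × 10^-3 mol
From the 1:3 ratio, n(Cr2O7^2-) in the aliquot = 1/3 × 1.748 × 10^-3 = 5.826 × 10^-4 mol
[Cr2O7^2-] = 5.826 × 10^-4 / 0.02476 = 0.02353 mol/L

0.02353 mol/L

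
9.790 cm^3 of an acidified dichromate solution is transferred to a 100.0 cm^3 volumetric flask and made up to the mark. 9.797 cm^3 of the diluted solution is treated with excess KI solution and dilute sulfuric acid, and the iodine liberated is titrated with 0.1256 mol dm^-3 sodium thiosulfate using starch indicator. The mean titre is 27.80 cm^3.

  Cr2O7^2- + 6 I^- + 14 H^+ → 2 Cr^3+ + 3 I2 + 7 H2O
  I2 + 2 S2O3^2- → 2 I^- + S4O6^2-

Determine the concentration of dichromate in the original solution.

0.6067 mol/L

n(S2O3^2-) = 0.02780 × 0.1256 = 3.492 × 10^-3 mol
n(I2) = n(S2O3^2-)/2 = 1.746 × 10^-3 mol
From the 1:3 ratio, n(Cr2O7^2-) in the aliquot = 1/3 × 1.746 × 10^-3 = 5.819 × 10^-4 mol
[Cr2O7^2-]_dilute = 5.819 × 10^-4 / 0.009797 = 0.05940 mol/L
[Cr2O7^2-]_original = 0.05940 × 100.0/9.790 = 0.6067 mol/L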